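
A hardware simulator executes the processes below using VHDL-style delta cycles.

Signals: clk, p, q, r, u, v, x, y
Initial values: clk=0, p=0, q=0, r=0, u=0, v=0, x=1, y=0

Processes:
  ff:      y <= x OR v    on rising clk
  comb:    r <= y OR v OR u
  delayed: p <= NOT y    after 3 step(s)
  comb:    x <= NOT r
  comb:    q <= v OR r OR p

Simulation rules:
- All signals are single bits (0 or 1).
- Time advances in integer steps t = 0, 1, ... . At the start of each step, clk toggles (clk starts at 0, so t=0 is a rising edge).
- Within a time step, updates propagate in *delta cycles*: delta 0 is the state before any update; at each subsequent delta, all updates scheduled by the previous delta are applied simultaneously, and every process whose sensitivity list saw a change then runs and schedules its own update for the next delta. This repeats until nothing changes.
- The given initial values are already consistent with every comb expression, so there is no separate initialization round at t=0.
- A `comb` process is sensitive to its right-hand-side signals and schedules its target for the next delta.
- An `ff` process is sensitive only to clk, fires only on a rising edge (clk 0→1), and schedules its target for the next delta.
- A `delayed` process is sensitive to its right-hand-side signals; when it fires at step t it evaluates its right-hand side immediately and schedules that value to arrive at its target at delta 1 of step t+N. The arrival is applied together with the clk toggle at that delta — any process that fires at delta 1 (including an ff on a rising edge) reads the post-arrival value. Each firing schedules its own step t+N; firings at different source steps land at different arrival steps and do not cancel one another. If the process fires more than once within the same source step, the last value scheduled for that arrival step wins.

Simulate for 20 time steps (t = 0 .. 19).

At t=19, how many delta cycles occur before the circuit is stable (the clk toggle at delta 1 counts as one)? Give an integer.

[bits: y,q,x,p,v,u,clk,r]
t=0: Δ0=00100000 Δ1=00100010 Δ2=10100010 Δ3=10100011 Δ4=11000011 | 4Δ
t=1: Δ0=11000011 Δ1=11000001 | 1Δ
t=2: Δ0=11000001 Δ1=11000011 Δ2=01000011 Δ3=01000010 Δ4=00100010 | 4Δ
t=3: Δ0=00100010 Δ1=00100000 | 1Δ
t=4: Δ0=00100000 Δ1=00100010 Δ2=10100010 Δ3=10100011 Δ4=11000011 | 4Δ
t=5: Δ0=11000011 Δ1=11010001 | 1Δ
t=6: Δ0=11010001 Δ1=11010011 Δ2=01010011 Δ3=01010010 Δ4=01110010 | 4Δ
t=7: Δ0=01110010 Δ1=01100000 Δ2=00100000 | 2Δ
t=8: Δ0=00100000 Δ1=00100010 Δ2=10100010 Δ3=10100011 Δ4=11000011 | 4Δ
t=9: Δ0=11000011 Δ1=11010001 | 1Δ
t=10: Δ0=11010001 Δ1=11010011 Δ2=01010011 Δ3=01010010 Δ4=01110010 | 4Δ
t=11: Δ0=01110010 Δ1=01100000 Δ2=00100000 | 2Δ
t=12: Δ0=00100000 Δ1=00100010 Δ2=10100010 Δ3=10100011 Δ4=11000011 | 4Δ
t=13: Δ0=11000011 Δ1=11010001 | 1Δ
t=14: Δ0=11010001 Δ1=11010011 Δ2=01010011 Δ3=01010010 Δ4=01110010 | 4Δ
t=15: Δ0=01110010 Δ1=01100000 Δ2=00100000 | 2Δ
t=16: Δ0=00100000 Δ1=00100010 Δ2=10100010 Δ3=10100011 Δ4=11000011 | 4Δ
t=17: Δ0=11000011 Δ1=11010001 | 1Δ
t=18: Δ0=11010001 Δ1=11010011 Δ2=01010011 Δ3=01010010 Δ4=01110010 | 4Δ
t=19: Δ0=01110010 Δ1=01100000 Δ2=00100000 | 2Δ

2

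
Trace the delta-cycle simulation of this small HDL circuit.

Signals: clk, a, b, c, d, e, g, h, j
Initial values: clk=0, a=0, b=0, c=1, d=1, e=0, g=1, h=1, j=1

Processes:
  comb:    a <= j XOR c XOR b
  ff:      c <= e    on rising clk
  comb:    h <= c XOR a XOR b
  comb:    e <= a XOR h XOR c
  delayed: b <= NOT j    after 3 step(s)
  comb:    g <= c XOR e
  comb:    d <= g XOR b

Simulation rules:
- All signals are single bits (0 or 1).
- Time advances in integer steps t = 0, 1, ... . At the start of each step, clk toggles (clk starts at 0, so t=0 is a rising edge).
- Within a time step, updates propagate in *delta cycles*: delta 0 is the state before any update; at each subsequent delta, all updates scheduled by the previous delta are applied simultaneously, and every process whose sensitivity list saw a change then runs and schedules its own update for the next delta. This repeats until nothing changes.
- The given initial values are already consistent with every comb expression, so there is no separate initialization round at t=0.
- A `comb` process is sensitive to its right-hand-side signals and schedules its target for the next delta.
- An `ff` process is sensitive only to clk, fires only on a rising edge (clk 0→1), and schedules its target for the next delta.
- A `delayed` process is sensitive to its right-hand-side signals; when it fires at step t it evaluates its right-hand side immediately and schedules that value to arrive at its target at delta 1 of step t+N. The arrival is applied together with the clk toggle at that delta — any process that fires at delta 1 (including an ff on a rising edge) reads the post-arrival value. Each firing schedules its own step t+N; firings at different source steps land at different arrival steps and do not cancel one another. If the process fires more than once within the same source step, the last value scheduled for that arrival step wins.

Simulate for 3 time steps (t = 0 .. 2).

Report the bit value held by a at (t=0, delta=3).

1

t=0 Δ0: h=1 g=1 c=1 j=1 b=0 d=1 e=0 clk=0 a=0
  Δ1: clk:0→1
  Δ2: c:1→0
  Δ3: h:1→0, g:1→0, e:0→1, a:0→1
  Δ4: h:0→1, g:0→1, d:1→0
  Δ5: d:0→1, e:1→0
  Δ6: g:1→0
  Δ7: d:1→0
  (7Δ to stable)
t=1 Δ0: h=1 g=0 c=0 j=1 b=0 d=0 e=0 clk=1 a=1
  Δ1: clk:1→0
  (1Δ to stable)
t=2 Δ0: h=1 g=0 c=0 j=1 b=0 d=0 e=0 clk=0 a=1
  Δ1: clk:0→1
  (1Δ to stable)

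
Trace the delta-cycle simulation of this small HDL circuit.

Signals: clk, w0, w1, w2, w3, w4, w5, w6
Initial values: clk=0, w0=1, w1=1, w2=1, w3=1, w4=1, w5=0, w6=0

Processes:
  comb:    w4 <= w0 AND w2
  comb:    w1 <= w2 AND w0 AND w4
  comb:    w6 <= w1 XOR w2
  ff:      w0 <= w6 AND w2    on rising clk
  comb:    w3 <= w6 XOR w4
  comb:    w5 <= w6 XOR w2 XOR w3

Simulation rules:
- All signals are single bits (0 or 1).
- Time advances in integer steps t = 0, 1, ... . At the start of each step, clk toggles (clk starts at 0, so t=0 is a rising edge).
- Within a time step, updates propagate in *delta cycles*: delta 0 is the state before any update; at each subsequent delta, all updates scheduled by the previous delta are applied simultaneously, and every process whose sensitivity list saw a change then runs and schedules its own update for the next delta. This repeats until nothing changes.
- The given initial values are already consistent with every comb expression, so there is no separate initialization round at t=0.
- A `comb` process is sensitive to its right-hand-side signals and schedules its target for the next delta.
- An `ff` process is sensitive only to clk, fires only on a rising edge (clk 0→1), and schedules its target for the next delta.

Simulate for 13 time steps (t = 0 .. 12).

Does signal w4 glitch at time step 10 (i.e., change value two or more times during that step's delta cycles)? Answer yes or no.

no

t0.Δ0 w2=1 w5=0 clk=0 w1=1 w6=0 w4=1 w0=1 w3=1
t0.Δ1 w2=1 w5=0 clk=1 w1=1 w6=0 w4=1 w0=1 w3=1
t0.Δ2 w2=1 w5=0 clk=1 w1=1 w6=0 w4=1 w0=0 w3=1
t0.Δ3 w2=1 w5=0 clk=1 w1=0 w6=0 w4=0 w0=0 w3=1
t0.Δ4 w2=1 w5=0 clk=1 w1=0 w6=1 w4=0 w0=0 w3=0
t0.Δ5 w2=1 w5=0 clk=1 w1=0 w6=1 w4=0 w0=0 w3=1
t0.Δ6 w2=1 w5=1 clk=1 w1=0 w6=1 w4=0 w0=0 w3=1
t1.Δ0 w2=1 w5=1 clk=1 w1=0 w6=1 w4=0 w0=0 w3=1
t1.Δ1 w2=1 w5=1 clk=0 w1=0 w6=1 w4=0 w0=0 w3=1
t2.Δ0 w2=1 w5=1 clk=0 w1=0 w6=1 w4=0 w0=0 w3=1
t2.Δ1 w2=1 w5=1 clk=1 w1=0 w6=1 w4=0 w0=0 w3=1
t2.Δ2 w2=1 w5=1 clk=1 w1=0 w6=1 w4=0 w0=1 w3=1
t2.Δ3 w2=1 w5=1 clk=1 w1=0 w6=1 w4=1 w0=1 w3=1
t2.Δ4 w2=1 w5=1 clk=1 w1=1 w6=1 w4=1 w0=1 w3=0
t2.Δ5 w2=1 w5=0 clk=1 w1=1 w6=0 w4=1 w0=1 w3=0
t2.Δ6 w2=1 w5=1 clk=1 w1=1 w6=0 w4=1 w0=1 w3=1
t2.Δ7 w2=1 w5=0 clk=1 w1=1 w6=0 w4=1 w0=1 w3=1
t3.Δ0 w2=1 w5=0 clk=1 w1=1 w6=0 w4=1 w0=1 w3=1
t3.Δ1 w2=1 w5=0 clk=0 w1=1 w6=0 w4=1 w0=1 w3=1
t4.Δ0 w2=1 w5=0 clk=0 w1=1 w6=0 w4=1 w0=1 w3=1
t4.Δ1 w2=1 w5=0 clk=1 w1=1 w6=0 w4=1 w0=1 w3=1
t4.Δ2 w2=1 w5=0 clk=1 w1=1 w6=0 w4=1 w0=0 w3=1
t4.Δ3 w2=1 w5=0 clk=1 w1=0 w6=0 w4=0 w0=0 w3=1
t4.Δ4 w2=1 w5=0 clk=1 w1=0 w6=1 w4=0 w0=0 w3=0
t4.Δ5 w2=1 w5=0 clk=1 w1=0 w6=1 w4=0 w0=0 w3=1
t4.Δ6 w2=1 w5=1 clk=1 w1=0 w6=1 w4=0 w0=0 w3=1
t5.Δ0 w2=1 w5=1 clk=1 w1=0 w6=1 w4=0 w0=0 w3=1
t5.Δ1 w2=1 w5=1 clk=0 w1=0 w6=1 w4=0 w0=0 w3=1
t6.Δ0 w2=1 w5=1 clk=0 w1=0 w6=1 w4=0 w0=0 w3=1
t6.Δ1 w2=1 w5=1 clk=1 w1=0 w6=1 w4=0 w0=0 w3=1
t6.Δ2 w2=1 w5=1 clk=1 w1=0 w6=1 w4=0 w0=1 w3=1
t6.Δ3 w2=1 w5=1 clk=1 w1=0 w6=1 w4=1 w0=1 w3=1
t6.Δ4 w2=1 w5=1 clk=1 w1=1 w6=1 w4=1 w0=1 w3=0
t6.Δ5 w2=1 w5=0 clk=1 w1=1 w6=0 w4=1 w0=1 w3=0
t6.Δ6 w2=1 w5=1 clk=1 w1=1 w6=0 w4=1 w0=1 w3=1
t6.Δ7 w2=1 w5=0 clk=1 w1=1 w6=0 w4=1 w0=1 w3=1
t7.Δ0 w2=1 w5=0 clk=1 w1=1 w6=0 w4=1 w0=1 w3=1
t7.Δ1 w2=1 w5=0 clk=0 w1=1 w6=0 w4=1 w0=1 w3=1
t8.Δ0 w2=1 w5=0 clk=0 w1=1 w6=0 w4=1 w0=1 w3=1
t8.Δ1 w2=1 w5=0 clk=1 w1=1 w6=0 w4=1 w0=1 w3=1
t8.Δ2 w2=1 w5=0 clk=1 w1=1 w6=0 w4=1 w0=0 w3=1
t8.Δ3 w2=1 w5=0 clk=1 w1=0 w6=0 w4=0 w0=0 w3=1
t8.Δ4 w2=1 w5=0 clk=1 w1=0 w6=1 w4=0 w0=0 w3=0
t8.Δ5 w2=1 w5=0 clk=1 w1=0 w6=1 w4=0 w0=0 w3=1
t8.Δ6 w2=1 w5=1 clk=1 w1=0 w6=1 w4=0 w0=0 w3=1
t9.Δ0 w2=1 w5=1 clk=1 w1=0 w6=1 w4=0 w0=0 w3=1
t9.Δ1 w2=1 w5=1 clk=0 w1=0 w6=1 w4=0 w0=0 w3=1
t10.Δ0 w2=1 w5=1 clk=0 w1=0 w6=1 w4=0 w0=0 w3=1
t10.Δ1 w2=1 w5=1 clk=1 w1=0 w6=1 w4=0 w0=0 w3=1
t10.Δ2 w2=1 w5=1 clk=1 w1=0 w6=1 w4=0 w0=1 w3=1
t10.Δ3 w2=1 w5=1 clk=1 w1=0 w6=1 w4=1 w0=1 w3=1
t10.Δ4 w2=1 w5=1 clk=1 w1=1 w6=1 w4=1 w0=1 w3=0
t10.Δ5 w2=1 w5=0 clk=1 w1=1 w6=0 w4=1 w0=1 w3=0
t10.Δ6 w2=1 w5=1 clk=1 w1=1 w6=0 w4=1 w0=1 w3=1
t10.Δ7 w2=1 w5=0 clk=1 w1=1 w6=0 w4=1 w0=1 w3=1
t11.Δ0 w2=1 w5=0 clk=1 w1=1 w6=0 w4=1 w0=1 w3=1
t11.Δ1 w2=1 w5=0 clk=0 w1=1 w6=0 w4=1 w0=1 w3=1
t12.Δ0 w2=1 w5=0 clk=0 w1=1 w6=0 w4=1 w0=1 w3=1
t12.Δ1 w2=1 w5=0 clk=1 w1=1 w6=0 w4=1 w0=1 w3=1
t12.Δ2 w2=1 w5=0 clk=1 w1=1 w6=0 w4=1 w0=0 w3=1
t12.Δ3 w2=1 w5=0 clk=1 w1=0 w6=0 w4=0 w0=0 w3=1
t12.Δ4 w2=1 w5=0 clk=1 w1=0 w6=1 w4=0 w0=0 w3=0
t12.Δ5 w2=1 w5=0 clk=1 w1=0 w6=1 w4=0 w0=0 w3=1
t12.Δ6 w2=1 w5=1 clk=1 w1=0 w6=1 w4=0 w0=0 w3=1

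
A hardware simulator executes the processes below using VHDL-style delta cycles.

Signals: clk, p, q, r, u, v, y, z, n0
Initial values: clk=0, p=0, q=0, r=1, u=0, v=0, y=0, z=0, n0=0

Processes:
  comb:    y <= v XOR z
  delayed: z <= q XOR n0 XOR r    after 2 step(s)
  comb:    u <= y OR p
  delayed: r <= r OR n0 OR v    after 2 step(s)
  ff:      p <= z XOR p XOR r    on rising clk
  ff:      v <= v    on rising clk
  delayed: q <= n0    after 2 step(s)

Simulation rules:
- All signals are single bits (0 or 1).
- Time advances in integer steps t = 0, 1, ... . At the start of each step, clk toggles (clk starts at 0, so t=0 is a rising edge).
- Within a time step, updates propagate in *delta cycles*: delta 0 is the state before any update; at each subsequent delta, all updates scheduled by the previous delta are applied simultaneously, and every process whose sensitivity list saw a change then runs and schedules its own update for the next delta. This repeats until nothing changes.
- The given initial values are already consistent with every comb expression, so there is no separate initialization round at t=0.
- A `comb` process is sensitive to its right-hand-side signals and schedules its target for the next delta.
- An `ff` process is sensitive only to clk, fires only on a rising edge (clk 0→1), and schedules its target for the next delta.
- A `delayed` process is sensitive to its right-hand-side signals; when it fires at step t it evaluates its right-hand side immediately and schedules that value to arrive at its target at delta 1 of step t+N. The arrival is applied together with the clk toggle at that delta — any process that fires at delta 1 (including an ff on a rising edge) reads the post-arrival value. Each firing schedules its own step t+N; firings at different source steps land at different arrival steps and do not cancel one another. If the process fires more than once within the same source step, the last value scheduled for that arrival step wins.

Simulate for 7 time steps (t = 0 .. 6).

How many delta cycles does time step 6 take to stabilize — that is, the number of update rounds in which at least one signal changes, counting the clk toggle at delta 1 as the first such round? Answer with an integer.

3

t0.Δ0 q=0 n0=0 v=0 y=0 r=1 u=0 clk=0 p=0 z=0
t0.Δ1 q=0 n0=0 v=0 y=0 r=1 u=0 clk=1 p=0 z=0
t0.Δ2 q=0 n0=0 v=0 y=0 r=1 u=0 clk=1 p=1 z=0
t0.Δ3 q=0 n0=0 v=0 y=0 r=1 u=1 clk=1 p=1 z=0
t1.Δ0 q=0 n0=0 v=0 y=0 r=1 u=1 clk=1 p=1 z=0
t1.Δ1 q=0 n0=0 v=0 y=0 r=1 u=1 clk=0 p=1 z=0
t2.Δ0 q=0 n0=0 v=0 y=0 r=1 u=1 clk=0 p=1 z=0
t2.Δ1 q=0 n0=0 v=0 y=0 r=1 u=1 clk=1 p=1 z=0
t2.Δ2 q=0 n0=0 v=0 y=0 r=1 u=1 clk=1 p=0 z=0
t2.Δ3 q=0 n0=0 v=0 y=0 r=1 u=0 clk=1 p=0 z=0
t3.Δ0 q=0 n0=0 v=0 y=0 r=1 u=0 clk=1 p=0 z=0
t3.Δ1 q=0 n0=0 v=0 y=0 r=1 u=0 clk=0 p=0 z=0
t4.Δ0 q=0 n0=0 v=0 y=0 r=1 u=0 clk=0 p=0 z=0
t4.Δ1 q=0 n0=0 v=0 y=0 r=1 u=0 clk=1 p=0 z=0
t4.Δ2 q=0 n0=0 v=0 y=0 r=1 u=0 clk=1 p=1 z=0
t4.Δ3 q=0 n0=0 v=0 y=0 r=1 u=1 clk=1 p=1 z=0
t5.Δ0 q=0 n0=0 v=0 y=0 r=1 u=1 clk=1 p=1 z=0
t5.Δ1 q=0 n0=0 v=0 y=0 r=1 u=1 clk=0 p=1 z=0
t6.Δ0 q=0 n0=0 v=0 y=0 r=1 u=1 clk=0 p=1 z=0
t6.Δ1 q=0 n0=0 v=0 y=0 r=1 u=1 clk=1 p=1 z=0
t6.Δ2 q=0 n0=0 v=0 y=0 r=1 u=1 clk=1 p=0 z=0
t6.Δ3 q=0 n0=0 v=0 y=0 r=1 u=0 clk=1 p=0 z=0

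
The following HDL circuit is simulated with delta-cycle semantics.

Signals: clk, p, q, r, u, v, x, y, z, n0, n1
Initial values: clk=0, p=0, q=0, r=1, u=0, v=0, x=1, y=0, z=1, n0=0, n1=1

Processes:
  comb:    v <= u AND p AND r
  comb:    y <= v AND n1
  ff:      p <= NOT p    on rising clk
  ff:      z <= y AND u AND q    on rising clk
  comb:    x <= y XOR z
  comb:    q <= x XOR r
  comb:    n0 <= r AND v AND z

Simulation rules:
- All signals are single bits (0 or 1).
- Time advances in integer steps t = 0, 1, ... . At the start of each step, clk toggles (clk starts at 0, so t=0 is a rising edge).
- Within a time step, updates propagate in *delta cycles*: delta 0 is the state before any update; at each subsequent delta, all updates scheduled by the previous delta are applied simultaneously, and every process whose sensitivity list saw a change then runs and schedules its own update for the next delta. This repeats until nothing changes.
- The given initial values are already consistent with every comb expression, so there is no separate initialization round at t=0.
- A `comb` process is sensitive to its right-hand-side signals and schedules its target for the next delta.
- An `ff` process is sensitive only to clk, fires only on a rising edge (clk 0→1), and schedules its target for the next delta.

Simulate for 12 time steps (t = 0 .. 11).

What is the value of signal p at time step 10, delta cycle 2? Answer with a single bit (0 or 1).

0

t0.Δ0 v=0 q=0 z=1 n0=0 y=0 u=0 clk=0 n1=1 p=0 x=1 r=1
t0.Δ1 v=0 q=0 z=1 n0=0 y=0 u=0 clk=1 n1=1 p=0 x=1 r=1
t0.Δ2 v=0 q=0 z=0 n0=0 y=0 u=0 clk=1 n1=1 p=1 x=1 r=1
t0.Δ3 v=0 q=0 z=0 n0=0 y=0 u=0 clk=1 n1=1 p=1 x=0 r=1
t0.Δ4 v=0 q=1 z=0 n0=0 y=0 u=0 clk=1 n1=1 p=1 x=0 r=1
t1.Δ0 v=0 q=1 z=0 n0=0 y=0 u=0 clk=1 n1=1 p=1 x=0 r=1
t1.Δ1 v=0 q=1 z=0 n0=0 y=0 u=0 clk=0 n1=1 p=1 x=0 r=1
t2.Δ0 v=0 q=1 z=0 n0=0 y=0 u=0 clk=0 n1=1 p=1 x=0 r=1
t2.Δ1 v=0 q=1 z=0 n0=0 y=0 u=0 clk=1 n1=1 p=1 x=0 r=1
t2.Δ2 v=0 q=1 z=0 n0=0 y=0 u=0 clk=1 n1=1 p=0 x=0 r=1
t3.Δ0 v=0 q=1 z=0 n0=0 y=0 u=0 clk=1 n1=1 p=0 x=0 r=1
t3.Δ1 v=0 q=1 z=0 n0=0 y=0 u=0 clk=0 n1=1 p=0 x=0 r=1
t4.Δ0 v=0 q=1 z=0 n0=0 y=0 u=0 clk=0 n1=1 p=0 x=0 r=1
t4.Δ1 v=0 q=1 z=0 n0=0 y=0 u=0 clk=1 n1=1 p=0 x=0 r=1
t4.Δ2 v=0 q=1 z=0 n0=0 y=0 u=0 clk=1 n1=1 p=1 x=0 r=1
t5.Δ0 v=0 q=1 z=0 n0=0 y=0 u=0 clk=1 n1=1 p=1 x=0 r=1
t5.Δ1 v=0 q=1 z=0 n0=0 y=0 u=0 clk=0 n1=1 p=1 x=0 r=1
t6.Δ0 v=0 q=1 z=0 n0=0 y=0 u=0 clk=0 n1=1 p=1 x=0 r=1
t6.Δ1 v=0 q=1 z=0 n0=0 y=0 u=0 clk=1 n1=1 p=1 x=0 r=1
t6.Δ2 v=0 q=1 z=0 n0=0 y=0 u=0 clk=1 n1=1 p=0 x=0 r=1
t7.Δ0 v=0 q=1 z=0 n0=0 y=0 u=0 clk=1 n1=1 p=0 x=0 r=1
t7.Δ1 v=0 q=1 z=0 n0=0 y=0 u=0 clk=0 n1=1 p=0 x=0 r=1
t8.Δ0 v=0 q=1 z=0 n0=0 y=0 u=0 clk=0 n1=1 p=0 x=0 r=1
t8.Δ1 v=0 q=1 z=0 n0=0 y=0 u=0 clk=1 n1=1 p=0 x=0 r=1
t8.Δ2 v=0 q=1 z=0 n0=0 y=0 u=0 clk=1 n1=1 p=1 x=0 r=1
t9.Δ0 v=0 q=1 z=0 n0=0 y=0 u=0 clk=1 n1=1 p=1 x=0 r=1
t9.Δ1 v=0 q=1 z=0 n0=0 y=0 u=0 clk=0 n1=1 p=1 x=0 r=1
t10.Δ0 v=0 q=1 z=0 n0=0 y=0 u=0 clk=0 n1=1 p=1 x=0 r=1
t10.Δ1 v=0 q=1 z=0 n0=0 y=0 u=0 clk=1 n1=1 p=1 x=0 r=1
t10.Δ2 v=0 q=1 z=0 n0=0 y=0 u=0 clk=1 n1=1 p=0 x=0 r=1
t11.Δ0 v=0 q=1 z=0 n0=0 y=0 u=0 clk=1 n1=1 p=0 x=0 r=1
t11.Δ1 v=0 q=1 z=0 n0=0 y=0 u=0 clk=0 n1=1 p=0 x=0 r=1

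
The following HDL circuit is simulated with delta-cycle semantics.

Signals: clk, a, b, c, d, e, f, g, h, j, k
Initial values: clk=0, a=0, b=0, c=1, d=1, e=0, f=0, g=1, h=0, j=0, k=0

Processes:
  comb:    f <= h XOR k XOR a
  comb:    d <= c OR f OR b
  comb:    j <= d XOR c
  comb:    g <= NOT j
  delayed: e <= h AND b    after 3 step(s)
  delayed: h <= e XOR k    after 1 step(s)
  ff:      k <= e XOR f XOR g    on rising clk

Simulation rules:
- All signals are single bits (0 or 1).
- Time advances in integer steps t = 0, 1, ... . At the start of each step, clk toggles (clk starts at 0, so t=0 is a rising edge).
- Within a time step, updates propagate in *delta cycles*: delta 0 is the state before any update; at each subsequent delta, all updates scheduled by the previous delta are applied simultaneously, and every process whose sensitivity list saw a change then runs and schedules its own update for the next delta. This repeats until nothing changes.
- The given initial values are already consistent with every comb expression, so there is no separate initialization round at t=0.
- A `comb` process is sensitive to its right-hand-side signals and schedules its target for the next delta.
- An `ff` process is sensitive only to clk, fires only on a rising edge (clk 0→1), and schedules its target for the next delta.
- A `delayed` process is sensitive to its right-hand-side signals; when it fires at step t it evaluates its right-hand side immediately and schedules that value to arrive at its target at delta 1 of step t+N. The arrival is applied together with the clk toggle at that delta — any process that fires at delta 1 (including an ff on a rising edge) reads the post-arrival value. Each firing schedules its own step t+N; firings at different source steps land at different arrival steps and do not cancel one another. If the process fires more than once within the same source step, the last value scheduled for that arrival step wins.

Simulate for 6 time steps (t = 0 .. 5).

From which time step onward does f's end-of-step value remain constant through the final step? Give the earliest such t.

1

t0.Δ0 clk=0 h=0 f=0 k=0 c=1 e=0 g=1 b=0 d=1 j=0 a=0
t0.Δ1 clk=1 h=0 f=0 k=0 c=1 e=0 g=1 b=0 d=1 j=0 a=0
t0.Δ2 clk=1 h=0 f=0 k=1 c=1 e=0 g=1 b=0 d=1 j=0 a=0
t0.Δ3 clk=1 h=0 f=1 k=1 c=1 e=0 g=1 b=0 d=1 j=0 a=0
t1.Δ0 clk=1 h=0 f=1 k=1 c=1 e=0 g=1 b=0 d=1 j=0 a=0
t1.Δ1 clk=0 h=1 f=1 k=1 c=1 e=0 g=1 b=0 d=1 j=0 a=0
t1.Δ2 clk=0 h=1 f=0 k=1 c=1 e=0 g=1 b=0 d=1 j=0 a=0
t2.Δ0 clk=0 h=1 f=0 k=1 c=1 e=0 g=1 b=0 d=1 j=0 a=0
t2.Δ1 clk=1 h=1 f=0 k=1 c=1 e=0 g=1 b=0 d=1 j=0 a=0
t3.Δ0 clk=1 h=1 f=0 k=1 c=1 e=0 g=1 b=0 d=1 j=0 a=0
t3.Δ1 clk=0 h=1 f=0 k=1 c=1 e=0 g=1 b=0 d=1 j=0 a=0
t4.Δ0 clk=0 h=1 f=0 k=1 c=1 e=0 g=1 b=0 d=1 j=0 a=0
t4.Δ1 clk=1 h=1 f=0 k=1 c=1 e=0 g=1 b=0 d=1 j=0 a=0
t5.Δ0 clk=1 h=1 f=0 k=1 c=1 e=0 g=1 b=0 d=1 j=0 a=0
t5.Δ1 clk=0 h=1 f=0 k=1 c=1 e=0 g=1 b=0 d=1 j=0 a=0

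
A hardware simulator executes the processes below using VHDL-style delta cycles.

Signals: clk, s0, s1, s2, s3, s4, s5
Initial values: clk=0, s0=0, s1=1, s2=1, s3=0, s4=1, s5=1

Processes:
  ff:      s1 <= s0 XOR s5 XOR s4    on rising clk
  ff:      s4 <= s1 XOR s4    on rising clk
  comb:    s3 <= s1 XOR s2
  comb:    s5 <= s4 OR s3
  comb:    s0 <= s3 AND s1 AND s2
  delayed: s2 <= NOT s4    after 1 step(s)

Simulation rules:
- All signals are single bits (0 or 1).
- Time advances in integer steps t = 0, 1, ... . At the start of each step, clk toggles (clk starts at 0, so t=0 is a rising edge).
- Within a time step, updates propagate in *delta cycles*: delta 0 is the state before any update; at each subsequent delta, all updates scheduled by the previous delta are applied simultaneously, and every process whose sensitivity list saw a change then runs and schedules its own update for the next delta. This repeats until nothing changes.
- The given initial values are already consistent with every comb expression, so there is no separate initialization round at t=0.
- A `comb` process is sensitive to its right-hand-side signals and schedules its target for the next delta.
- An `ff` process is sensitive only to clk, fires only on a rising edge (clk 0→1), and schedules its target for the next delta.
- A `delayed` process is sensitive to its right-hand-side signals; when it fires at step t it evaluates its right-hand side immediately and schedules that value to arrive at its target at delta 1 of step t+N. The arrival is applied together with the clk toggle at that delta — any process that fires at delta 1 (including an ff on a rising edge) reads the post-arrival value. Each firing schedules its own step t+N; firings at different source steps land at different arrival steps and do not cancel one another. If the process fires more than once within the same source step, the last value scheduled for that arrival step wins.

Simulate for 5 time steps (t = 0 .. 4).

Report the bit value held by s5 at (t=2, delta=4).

t0.Δ0 s2=1 s3=0 s1=1 clk=0 s0=0 s5=1 s4=1
t0.Δ1 s2=1 s3=0 s1=1 clk=1 s0=0 s5=1 s4=1
t0.Δ2 s2=1 s3=0 s1=0 clk=1 s0=0 s5=1 s4=0
t0.Δ3 s2=1 s3=1 s1=0 clk=1 s0=0 s5=0 s4=0
t0.Δ4 s2=1 s3=1 s1=0 clk=1 s0=0 s5=1 s4=0
t1.Δ0 s2=1 s3=1 s1=0 clk=1 s0=0 s5=1 s4=0
t1.Δ1 s2=1 s3=1 s1=0 clk=0 s0=0 s5=1 s4=0
t2.Δ0 s2=1 s3=1 s1=0 clk=0 s0=0 s5=1 s4=0
t2.Δ1 s2=1 s3=1 s1=0 clk=1 s0=0 s5=1 s4=0
t2.Δ2 s2=1 s3=1 s1=1 clk=1 s0=0 s5=1 s4=0
t2.Δ3 s2=1 s3=0 s1=1 clk=1 s0=1 s5=1 s4=0
t2.Δ4 s2=1 s3=0 s1=1 clk=1 s0=0 s5=0 s4=0
t3.Δ0 s2=1 s3=0 s1=1 clk=1 s0=0 s5=0 s4=0
t3.Δ1 s2=1 s3=0 s1=1 clk=0 s0=0 s5=0 s4=0
t4.Δ0 s2=1 s3=0 s1=1 clk=0 s0=0 s5=0 s4=0
t4.Δ1 s2=1 s3=0 s1=1 clk=1 s0=0 s5=0 s4=0
t4.Δ2 s2=1 s3=0 s1=0 clk=1 s0=0 s5=0 s4=1
t4.Δ3 s2=1 s3=1 s1=0 clk=1 s0=0 s5=1 s4=1

0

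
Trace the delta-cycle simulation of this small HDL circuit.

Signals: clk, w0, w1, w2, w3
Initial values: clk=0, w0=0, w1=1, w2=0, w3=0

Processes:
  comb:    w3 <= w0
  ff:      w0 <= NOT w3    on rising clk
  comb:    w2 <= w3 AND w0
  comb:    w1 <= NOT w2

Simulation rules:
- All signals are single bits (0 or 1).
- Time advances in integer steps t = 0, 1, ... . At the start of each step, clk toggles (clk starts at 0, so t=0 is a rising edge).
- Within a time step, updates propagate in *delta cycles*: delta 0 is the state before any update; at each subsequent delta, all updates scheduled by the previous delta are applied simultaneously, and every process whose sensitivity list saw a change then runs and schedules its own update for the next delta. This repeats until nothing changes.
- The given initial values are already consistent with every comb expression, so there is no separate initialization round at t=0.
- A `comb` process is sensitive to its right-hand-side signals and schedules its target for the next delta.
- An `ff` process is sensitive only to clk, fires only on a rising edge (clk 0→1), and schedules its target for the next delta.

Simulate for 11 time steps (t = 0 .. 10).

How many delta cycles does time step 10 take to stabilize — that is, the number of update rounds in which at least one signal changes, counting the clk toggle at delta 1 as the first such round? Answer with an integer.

4

[bits: w3,clk,w1,w2,w0]
t=0: Δ0=00100 Δ1=01100 Δ2=01101 Δ3=11101 Δ4=11111 Δ5=11011 | 5Δ
t=1: Δ0=11011 Δ1=10011 | 1Δ
t=2: Δ0=10011 Δ1=11011 Δ2=11010 Δ3=01000 Δ4=01100 | 4Δ
t=3: Δ0=01100 Δ1=00100 | 1Δ
t=4: Δ0=00100 Δ1=01100 Δ2=01101 Δ3=11101 Δ4=11111 Δ5=11011 | 5Δ
t=5: Δ0=11011 Δ1=10011 | 1Δ
t=6: Δ0=10011 Δ1=11011 Δ2=11010 Δ3=01000 Δ4=01100 | 4Δ
t=7: Δ0=01100 Δ1=00100 | 1Δ
t=8: Δ0=00100 Δ1=01100 Δ2=01101 Δ3=11101 Δ4=11111 Δ5=11011 | 5Δ
t=9: Δ0=11011 Δ1=10011 | 1Δ
t=10: Δ0=10011 Δ1=11011 Δ2=11010 Δ3=01000 Δ4=01100 | 4Δ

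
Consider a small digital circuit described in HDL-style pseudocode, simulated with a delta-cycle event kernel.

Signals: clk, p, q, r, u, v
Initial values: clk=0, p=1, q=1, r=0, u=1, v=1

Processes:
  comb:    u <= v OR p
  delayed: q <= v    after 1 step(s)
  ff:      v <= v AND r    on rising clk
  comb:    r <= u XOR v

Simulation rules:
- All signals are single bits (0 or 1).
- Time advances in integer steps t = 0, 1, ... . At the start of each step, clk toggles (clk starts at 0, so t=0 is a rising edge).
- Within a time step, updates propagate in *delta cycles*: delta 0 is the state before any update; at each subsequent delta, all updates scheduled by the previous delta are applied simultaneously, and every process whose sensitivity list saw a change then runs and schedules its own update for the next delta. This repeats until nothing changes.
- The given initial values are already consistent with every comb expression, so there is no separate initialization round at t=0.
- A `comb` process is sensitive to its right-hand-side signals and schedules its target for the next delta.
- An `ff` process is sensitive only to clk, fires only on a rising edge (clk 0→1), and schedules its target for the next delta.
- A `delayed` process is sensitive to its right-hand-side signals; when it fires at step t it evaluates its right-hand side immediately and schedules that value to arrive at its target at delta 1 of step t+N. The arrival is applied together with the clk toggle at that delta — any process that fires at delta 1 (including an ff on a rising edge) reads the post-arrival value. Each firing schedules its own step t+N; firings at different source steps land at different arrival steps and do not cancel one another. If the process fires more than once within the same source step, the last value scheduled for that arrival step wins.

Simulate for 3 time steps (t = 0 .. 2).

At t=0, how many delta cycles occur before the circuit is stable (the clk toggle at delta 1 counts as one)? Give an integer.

3

[bits: u,clk,p,v,q,r]
t=0: Δ0=101110 Δ1=111110 Δ2=111010 Δ3=111011 | 3Δ
t=1: Δ0=111011 Δ1=101001 | 1Δ
t=2: Δ0=101001 Δ1=111001 | 1Δ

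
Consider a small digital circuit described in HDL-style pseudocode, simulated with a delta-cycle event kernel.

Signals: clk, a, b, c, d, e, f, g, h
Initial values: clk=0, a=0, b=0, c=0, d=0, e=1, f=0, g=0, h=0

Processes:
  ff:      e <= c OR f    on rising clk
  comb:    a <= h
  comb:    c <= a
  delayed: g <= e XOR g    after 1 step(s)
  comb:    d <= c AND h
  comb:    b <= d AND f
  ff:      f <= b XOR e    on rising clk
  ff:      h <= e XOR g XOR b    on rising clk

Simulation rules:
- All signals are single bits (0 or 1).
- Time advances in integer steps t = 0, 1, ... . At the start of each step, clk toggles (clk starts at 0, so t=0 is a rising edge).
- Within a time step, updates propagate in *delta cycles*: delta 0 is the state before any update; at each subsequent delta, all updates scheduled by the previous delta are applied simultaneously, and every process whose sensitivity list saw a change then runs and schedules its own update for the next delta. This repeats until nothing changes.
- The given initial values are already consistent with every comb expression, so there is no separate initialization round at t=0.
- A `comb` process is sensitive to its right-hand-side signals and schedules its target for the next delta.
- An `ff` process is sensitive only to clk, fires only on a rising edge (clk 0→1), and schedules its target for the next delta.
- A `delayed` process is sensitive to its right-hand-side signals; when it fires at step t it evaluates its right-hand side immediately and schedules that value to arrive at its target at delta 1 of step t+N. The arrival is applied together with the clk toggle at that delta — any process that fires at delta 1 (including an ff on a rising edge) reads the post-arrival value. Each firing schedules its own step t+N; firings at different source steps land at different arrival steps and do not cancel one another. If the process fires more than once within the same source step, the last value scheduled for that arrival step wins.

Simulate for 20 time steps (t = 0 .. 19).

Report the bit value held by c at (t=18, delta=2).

0

[bits: f,e,a,g,clk,d,c,h,b]
t=0: Δ0=010000000 Δ1=010010000 Δ2=100010010 Δ3=101010010 Δ4=101010110 Δ5=101011110 Δ6=101011111 | 6Δ
t=1: Δ0=101011111 Δ1=101001111 | 1Δ
t=2: Δ0=101001111 Δ1=101011111 Δ2=111011111 | 2Δ
t=3: Δ0=111011111 Δ1=111101111 | 1Δ
t=4: Δ0=111101111 Δ1=111011111 Δ2=011011101 Δ3=010010100 Δ4=010010000 | 4Δ
t=5: Δ0=010010000 Δ1=010100000 | 1Δ
t=6: Δ0=010100000 Δ1=010010000 Δ2=100010010 Δ3=101010010 Δ4=101010110 Δ5=101011110 Δ6=101011111 | 6Δ
t=7: Δ0=101011111 Δ1=101001111 | 1Δ
t=8: Δ0=101001111 Δ1=101011111 Δ2=111011111 | 2Δ
t=9: Δ0=111011111 Δ1=111101111 | 1Δ
t=10: Δ0=111101111 Δ1=111011111 Δ2=011011101 Δ3=010010100 Δ4=010010000 | 4Δ
t=11: Δ0=010010000 Δ1=010100000 | 1Δ
t=12: Δ0=010100000 Δ1=010010000 Δ2=100010010 Δ3=101010010 Δ4=101010110 Δ5=101011110 Δ6=101011111 | 6Δ
t=13: Δ0=101011111 Δ1=101001111 | 1Δ
t=14: Δ0=101001111 Δ1=101011111 Δ2=111011111 | 2Δ
t=15: Δ0=111011111 Δ1=111101111 | 1Δ
t=16: Δ0=111101111 Δ1=111011111 Δ2=011011101 Δ3=010010100 Δ4=010010000 | 4Δ
t=17: Δ0=010010000 Δ1=010100000 | 1Δ
t=18: Δ0=010100000 Δ1=010010000 Δ2=100010010 Δ3=101010010 Δ4=101010110 Δ5=101011110 Δ6=101011111 | 6Δ
t=19: Δ0=101011111 Δ1=101001111 | 1Δ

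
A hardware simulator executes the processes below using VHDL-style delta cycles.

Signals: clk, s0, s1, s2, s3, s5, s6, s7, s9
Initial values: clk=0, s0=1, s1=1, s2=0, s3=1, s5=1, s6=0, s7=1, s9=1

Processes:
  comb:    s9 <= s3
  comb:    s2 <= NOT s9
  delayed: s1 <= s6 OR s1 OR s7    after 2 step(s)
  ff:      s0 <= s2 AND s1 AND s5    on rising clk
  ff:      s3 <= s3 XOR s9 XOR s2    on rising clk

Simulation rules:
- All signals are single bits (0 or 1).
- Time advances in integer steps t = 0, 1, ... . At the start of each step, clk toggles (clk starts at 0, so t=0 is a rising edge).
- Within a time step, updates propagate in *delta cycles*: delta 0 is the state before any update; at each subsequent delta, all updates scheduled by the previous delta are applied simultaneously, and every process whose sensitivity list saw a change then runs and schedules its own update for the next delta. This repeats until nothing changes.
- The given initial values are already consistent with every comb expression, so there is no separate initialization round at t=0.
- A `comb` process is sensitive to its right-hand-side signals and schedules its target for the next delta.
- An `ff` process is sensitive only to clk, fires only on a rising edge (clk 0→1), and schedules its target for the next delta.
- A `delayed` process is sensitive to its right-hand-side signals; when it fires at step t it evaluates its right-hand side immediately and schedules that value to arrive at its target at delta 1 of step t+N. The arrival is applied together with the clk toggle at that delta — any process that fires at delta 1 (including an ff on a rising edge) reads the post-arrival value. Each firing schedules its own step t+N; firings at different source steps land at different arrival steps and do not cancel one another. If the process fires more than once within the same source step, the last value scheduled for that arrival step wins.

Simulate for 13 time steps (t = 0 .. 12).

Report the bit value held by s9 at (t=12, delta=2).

[bits: s9,s0,s6,s2,s1,clk,s5,s3,s7]
t=0: Δ0=110010111 Δ1=110011111 Δ2=100011101 Δ3=000011101 Δ4=000111101 | 4Δ
t=1: Δ0=000111101 Δ1=000110101 | 1Δ
t=2: Δ0=000110101 Δ1=000111101 Δ2=010111111 Δ3=110111111 Δ4=110011111 | 4Δ
t=3: Δ0=110011111 Δ1=110010111 | 1Δ
t=4: Δ0=110010111 Δ1=110011111 Δ2=100011101 Δ3=000011101 Δ4=000111101 | 4Δ
t=5: Δ0=000111101 Δ1=000110101 | 1Δ
t=6: Δ0=000110101 Δ1=000111101 Δ2=010111111 Δ3=110111111 Δ4=110011111 | 4Δ
t=7: Δ0=110011111 Δ1=110010111 | 1Δ
t=8: Δ0=110010111 Δ1=110011111 Δ2=100011101 Δ3=000011101 Δ4=000111101 | 4Δ
t=9: Δ0=000111101 Δ1=000110101 | 1Δ
t=10: Δ0=000110101 Δ1=000111101 Δ2=010111111 Δ3=110111111 Δ4=110011111 | 4Δ
t=11: Δ0=110011111 Δ1=110010111 | 1Δ
t=12: Δ0=110010111 Δ1=110011111 Δ2=100011101 Δ3=000011101 Δ4=000111101 | 4Δ

1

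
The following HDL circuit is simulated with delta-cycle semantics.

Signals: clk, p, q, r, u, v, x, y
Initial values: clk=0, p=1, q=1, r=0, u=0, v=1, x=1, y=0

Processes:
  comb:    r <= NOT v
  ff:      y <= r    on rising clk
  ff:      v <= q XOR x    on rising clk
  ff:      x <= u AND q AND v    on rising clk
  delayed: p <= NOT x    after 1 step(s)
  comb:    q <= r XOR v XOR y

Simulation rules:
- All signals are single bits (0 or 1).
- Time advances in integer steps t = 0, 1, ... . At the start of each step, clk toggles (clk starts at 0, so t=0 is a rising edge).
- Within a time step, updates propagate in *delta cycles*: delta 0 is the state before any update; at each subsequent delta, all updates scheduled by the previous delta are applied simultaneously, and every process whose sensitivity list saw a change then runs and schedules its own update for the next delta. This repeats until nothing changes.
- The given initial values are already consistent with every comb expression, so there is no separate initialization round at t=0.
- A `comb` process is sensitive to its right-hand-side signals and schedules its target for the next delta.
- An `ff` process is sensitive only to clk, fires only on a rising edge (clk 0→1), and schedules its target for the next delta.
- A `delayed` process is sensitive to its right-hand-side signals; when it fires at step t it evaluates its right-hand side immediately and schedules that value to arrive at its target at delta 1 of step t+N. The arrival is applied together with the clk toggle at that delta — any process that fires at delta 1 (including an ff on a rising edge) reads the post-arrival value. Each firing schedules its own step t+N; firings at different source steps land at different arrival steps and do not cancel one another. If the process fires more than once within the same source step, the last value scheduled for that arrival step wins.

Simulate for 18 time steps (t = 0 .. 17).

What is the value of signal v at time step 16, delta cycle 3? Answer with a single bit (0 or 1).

0

t=0 Δ0: clk=0 q=1 x=1 r=0 u=0 p=1 v=1 y=0
  Δ1: clk:0→1
  Δ2: x:1→0, v:1→0
  Δ3: q:1→0, r:0→1
  Δ4: q:0→1
  (4Δ to stable)
t=1 Δ0: clk=1 q=1 x=0 r=1 u=0 p=1 v=0 y=0
  Δ1: clk:1→0
  (1Δ to stable)
t=2 Δ0: clk=0 q=1 x=0 r=1 u=0 p=1 v=0 y=0
  Δ1: clk:0→1
  Δ2: v:0→1, y:0→1
  Δ3: r:1→0
  Δ4: q:1→0
  (4Δ to stable)
t=3 Δ0: clk=1 q=0 x=0 r=0 u=0 p=1 v=1 y=1
  Δ1: clk:1→0
  (1Δ to stable)
t=4 Δ0: clk=0 q=0 x=0 r=0 u=0 p=1 v=1 y=1
  Δ1: clk:0→1
  Δ2: v:1→0, y:1→0
  Δ3: r:0→1
  Δ4: q:0→1
  (4Δ to stable)
t=5 Δ0: clk=1 q=1 x=0 r=1 u=0 p=1 v=0 y=0
  Δ1: clk:1→0
  (1Δ to stable)
t=6 Δ0: clk=0 q=1 x=0 r=1 u=0 p=1 v=0 y=0
  Δ1: clk:0→1
  Δ2: v:0→1, y:0→1
  Δ3: r:1→0
  Δ4: q:1→0
  (4Δ to stable)
t=7 Δ0: clk=1 q=0 x=0 r=0 u=0 p=1 v=1 y=1
  Δ1: clk:1→0
  (1Δ to stable)
t=8 Δ0: clk=0 q=0 x=0 r=0 u=0 p=1 v=1 y=1
  Δ1: clk:0→1
  Δ2: v:1→0, y:1→0
  Δ3: r:0→1
  Δ4: q:0→1
  (4Δ to stable)
t=9 Δ0: clk=1 q=1 x=0 r=1 u=0 p=1 v=0 y=0
  Δ1: clk:1→0
  (1Δ to stable)
t=10 Δ0: clk=0 q=1 x=0 r=1 u=0 p=1 v=0 y=0
  Δ1: clk:0→1
  Δ2: v:0→1, y:0→1
  Δ3: r:1→0
  Δ4: q:1→0
  (4Δ to stable)
t=11 Δ0: clk=1 q=0 x=0 r=0 u=0 p=1 v=1 y=1
  Δ1: clk:1→0
  (1Δ to stable)
t=12 Δ0: clk=0 q=0 x=0 r=0 u=0 p=1 v=1 y=1
  Δ1: clk:0→1
  Δ2: v:1→0, y:1→0
  Δ3: r:0→1
  Δ4: q:0→1
  (4Δ to stable)
t=13 Δ0: clk=1 q=1 x=0 r=1 u=0 p=1 v=0 y=0
  Δ1: clk:1→0
  (1Δ to stable)
t=14 Δ0: clk=0 q=1 x=0 r=1 u=0 p=1 v=0 y=0
  Δ1: clk:0→1
  Δ2: v:0→1, y:0→1
  Δ3: r:1→0
  Δ4: q:1→0
  (4Δ to stable)
t=15 Δ0: clk=1 q=0 x=0 r=0 u=0 p=1 v=1 y=1
  Δ1: clk:1→0
  (1Δ to stable)
t=16 Δ0: clk=0 q=0 x=0 r=0 u=0 p=1 v=1 y=1
  Δ1: clk:0→1
  Δ2: v:1→0, y:1→0
  Δ3: r:0→1
  Δ4: q:0→1
  (4Δ to stable)
t=17 Δ0: clk=1 q=1 x=0 r=1 u=0 p=1 v=0 y=0
  Δ1: clk:1→0
  (1Δ to stable)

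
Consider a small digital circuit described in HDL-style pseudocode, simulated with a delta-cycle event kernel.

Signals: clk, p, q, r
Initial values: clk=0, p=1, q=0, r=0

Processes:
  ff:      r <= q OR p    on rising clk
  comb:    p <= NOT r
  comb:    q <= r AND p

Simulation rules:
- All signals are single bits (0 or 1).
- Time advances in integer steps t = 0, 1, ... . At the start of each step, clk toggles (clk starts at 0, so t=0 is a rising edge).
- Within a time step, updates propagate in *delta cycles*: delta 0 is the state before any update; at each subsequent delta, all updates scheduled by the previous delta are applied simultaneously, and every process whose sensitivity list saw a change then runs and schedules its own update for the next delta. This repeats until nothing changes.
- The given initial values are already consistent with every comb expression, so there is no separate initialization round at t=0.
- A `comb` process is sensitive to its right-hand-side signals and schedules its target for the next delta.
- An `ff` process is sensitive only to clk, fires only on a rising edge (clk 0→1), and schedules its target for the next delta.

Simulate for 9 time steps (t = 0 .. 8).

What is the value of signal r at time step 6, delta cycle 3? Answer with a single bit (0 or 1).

t=0 Δ0: clk=0 r=0 p=1 q=0
  Δ1: clk:0→1
  Δ2: r:0→1
  Δ3: p:1→0, q:0→1
  Δ4: q:1→0
  (4Δ to stable)
t=1 Δ0: clk=1 r=1 p=0 q=0
  Δ1: clk:1→0
  (1Δ to stable)
t=2 Δ0: clk=0 r=1 p=0 q=0
  Δ1: clk:0→1
  Δ2: r:1→0
  Δ3: p:0→1
  (3Δ to stable)
t=3 Δ0: clk=1 r=0 p=1 q=0
  Δ1: clk:1→0
  (1Δ to stable)
t=4 Δ0: clk=0 r=0 p=1 q=0
  Δ1: clk:0→1
  Δ2: r:0→1
  Δ3: p:1→0, q:0→1
  Δ4: q:1→0
  (4Δ to stable)
t=5 Δ0: clk=1 r=1 p=0 q=0
  Δ1: clk:1→0
  (1Δ to stable)
t=6 Δ0: clk=0 r=1 p=0 q=0
  Δ1: clk:0→1
  Δ2: r:1→0
  Δ3: p:0→1
  (3Δ to stable)
t=7 Δ0: clk=1 r=0 p=1 q=0
  Δ1: clk:1→0
  (1Δ to stable)
t=8 Δ0: clk=0 r=0 p=1 q=0
  Δ1: clk:0→1
  Δ2: r:0→1
  Δ3: p:1→0, q:0→1
  Δ4: q:1→0
  (4Δ to stable)

0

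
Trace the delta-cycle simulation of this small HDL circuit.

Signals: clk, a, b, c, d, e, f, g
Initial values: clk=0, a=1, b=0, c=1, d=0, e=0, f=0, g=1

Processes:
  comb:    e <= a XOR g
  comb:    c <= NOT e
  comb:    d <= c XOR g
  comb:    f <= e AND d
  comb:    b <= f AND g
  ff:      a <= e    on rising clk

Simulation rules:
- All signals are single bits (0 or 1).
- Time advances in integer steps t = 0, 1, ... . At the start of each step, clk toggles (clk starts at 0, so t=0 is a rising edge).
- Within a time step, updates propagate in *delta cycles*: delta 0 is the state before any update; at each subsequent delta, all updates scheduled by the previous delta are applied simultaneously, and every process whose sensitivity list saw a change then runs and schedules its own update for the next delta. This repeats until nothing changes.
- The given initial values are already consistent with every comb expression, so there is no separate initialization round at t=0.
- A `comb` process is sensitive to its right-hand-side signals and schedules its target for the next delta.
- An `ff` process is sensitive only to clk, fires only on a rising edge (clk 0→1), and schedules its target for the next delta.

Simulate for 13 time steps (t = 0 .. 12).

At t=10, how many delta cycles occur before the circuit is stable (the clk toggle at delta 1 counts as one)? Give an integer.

t=0 Δ0: d=0 g=1 a=1 e=0 f=0 clk=0 c=1 b=0
  Δ1: clk:0→1
  Δ2: a:1→0
  Δ3: e:0→1
  Δ4: c:1→0
  Δ5: d:0→1
  Δ6: f:0→1
  Δ7: b:0→1
  (7Δ to stable)
t=1 Δ0: d=1 g=1 a=0 e=1 f=1 clk=1 c=0 b=1
  Δ1: clk:1→0
  (1Δ to stable)
t=2 Δ0: d=1 g=1 a=0 e=1 f=1 clk=0 c=0 b=1
  Δ1: clk:0→1
  Δ2: a:0→1
  Δ3: e:1→0
  Δ4: f:1→0, c:0→1
  Δ5: d:1→0, b:1→0
  (5Δ to stable)
t=3 Δ0: d=0 g=1 a=1 e=0 f=0 clk=1 c=1 b=0
  Δ1: clk:1→0
  (1Δ to stable)
t=4 Δ0: d=0 g=1 a=1 e=0 f=0 clk=0 c=1 b=0
  Δ1: clk:0→1
  Δ2: a:1→0
  Δ3: e:0→1
  Δ4: c:1→0
  Δ5: d:0→1
  Δ6: f:0→1
  Δ7: b:0→1
  (7Δ to stable)
t=5 Δ0: d=1 g=1 a=0 e=1 f=1 clk=1 c=0 b=1
  Δ1: clk:1→0
  (1Δ to stable)
t=6 Δ0: d=1 g=1 a=0 e=1 f=1 clk=0 c=0 b=1
  Δ1: clk:0→1
  Δ2: a:0→1
  Δ3: e:1→0
  Δ4: f:1→0, c:0→1
  Δ5: d:1→0, b:1→0
  (5Δ to stable)
t=7 Δ0: d=0 g=1 a=1 e=0 f=0 clk=1 c=1 b=0
  Δ1: clk:1→0
  (1Δ to stable)
t=8 Δ0: d=0 g=1 a=1 e=0 f=0 clk=0 c=1 b=0
  Δ1: clk:0→1
  Δ2: a:1→0
  Δ3: e:0→1
  Δ4: c:1→0
  Δ5: d:0→1
  Δ6: f:0→1
  Δ7: b:0→1
  (7Δ to stable)
t=9 Δ0: d=1 g=1 a=0 e=1 f=1 clk=1 c=0 b=1
  Δ1: clk:1→0
  (1Δ to stable)
t=10 Δ0: d=1 g=1 a=0 e=1 f=1 clk=0 c=0 b=1
  Δ1: clk:0→1
  Δ2: a:0→1
  Δ3: e:1→0
  Δ4: f:1→0, c:0→1
  Δ5: d:1→0, b:1→0
  (5Δ to stable)
t=11 Δ0: d=0 g=1 a=1 e=0 f=0 clk=1 c=1 b=0
  Δ1: clk:1→0
  (1Δ to stable)
t=12 Δ0: d=0 g=1 a=1 e=0 f=0 clk=0 c=1 b=0
  Δ1: clk:0→1
  Δ2: a:1→0
  Δ3: e:0→1
  Δ4: c:1→0
  Δ5: d:0→1
  Δ6: f:0→1
  Δ7: b:0→1
  (7Δ to stable)

5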